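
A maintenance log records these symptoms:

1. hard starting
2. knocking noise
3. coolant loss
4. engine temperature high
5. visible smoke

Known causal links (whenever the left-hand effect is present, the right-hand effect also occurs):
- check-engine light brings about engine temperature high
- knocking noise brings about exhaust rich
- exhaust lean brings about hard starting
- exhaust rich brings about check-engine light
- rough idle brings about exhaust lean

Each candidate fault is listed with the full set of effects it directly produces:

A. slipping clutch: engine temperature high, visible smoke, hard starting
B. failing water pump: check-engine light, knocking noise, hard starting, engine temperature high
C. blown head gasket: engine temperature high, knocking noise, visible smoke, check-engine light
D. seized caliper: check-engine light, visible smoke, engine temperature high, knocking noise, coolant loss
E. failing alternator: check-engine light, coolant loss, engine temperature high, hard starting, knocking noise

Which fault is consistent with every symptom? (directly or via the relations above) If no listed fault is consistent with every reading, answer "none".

Per-candidate check:
(A) slipping clutch — hard starting match; knocking noise miss; coolant loss miss; engine temperature high match; visible smoke match
(B) failing water pump — hard starting match; knocking noise match; coolant loss miss; engine temperature high match; visible smoke miss
(C) blown head gasket — does not account for hard starting, coolant loss
(D) seized caliper — does not account for hard starting
(E) failing alternator — hard starting match; knocking noise match; coolant loss match; engine temperature high match; visible smoke miss
Every candidate fails on at least one observation.

none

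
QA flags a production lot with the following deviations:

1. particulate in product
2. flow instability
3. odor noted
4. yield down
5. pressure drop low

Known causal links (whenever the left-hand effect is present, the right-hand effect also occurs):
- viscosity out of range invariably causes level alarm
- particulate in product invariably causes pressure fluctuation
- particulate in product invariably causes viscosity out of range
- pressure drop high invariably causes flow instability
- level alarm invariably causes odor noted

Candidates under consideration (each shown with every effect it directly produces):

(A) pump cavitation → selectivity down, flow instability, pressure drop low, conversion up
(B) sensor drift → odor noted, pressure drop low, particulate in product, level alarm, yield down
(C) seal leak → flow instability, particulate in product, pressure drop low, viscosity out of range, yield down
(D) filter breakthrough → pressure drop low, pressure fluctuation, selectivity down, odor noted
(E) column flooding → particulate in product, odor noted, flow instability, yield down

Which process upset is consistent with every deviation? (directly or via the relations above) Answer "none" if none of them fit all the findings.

Per-candidate check:
(A) pump cavitation — particulate in product miss; flow instability match; odor noted miss; yield down miss; pressure drop low match
(B) sensor drift — does not account for flow instability
(C) seal leak — accounts for every observation (odor noted by viscosity out of range → level alarm → odor noted)
(D) filter breakthrough — particulate in product miss; flow instability miss; odor noted match; yield down miss; pressure drop low match
(E) column flooding — particulate in product match; flow instability match; odor noted match; yield down match; pressure drop low miss
(C) alone accounts for all the evidence.

C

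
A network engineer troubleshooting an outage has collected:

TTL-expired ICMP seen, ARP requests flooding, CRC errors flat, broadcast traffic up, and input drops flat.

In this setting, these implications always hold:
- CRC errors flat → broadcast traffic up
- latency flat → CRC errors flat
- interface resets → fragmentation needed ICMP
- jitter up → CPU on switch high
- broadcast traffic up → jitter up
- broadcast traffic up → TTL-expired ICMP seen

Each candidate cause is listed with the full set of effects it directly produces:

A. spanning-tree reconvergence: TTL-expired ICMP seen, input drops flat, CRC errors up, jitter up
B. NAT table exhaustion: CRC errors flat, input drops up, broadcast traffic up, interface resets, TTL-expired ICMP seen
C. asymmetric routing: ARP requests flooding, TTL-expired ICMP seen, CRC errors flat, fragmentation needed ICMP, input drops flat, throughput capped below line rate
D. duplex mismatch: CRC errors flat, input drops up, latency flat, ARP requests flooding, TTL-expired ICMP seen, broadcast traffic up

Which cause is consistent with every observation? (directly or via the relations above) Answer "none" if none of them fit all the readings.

Per-candidate check:
(A) spanning-tree reconvergence — TTL-expired ICMP seen ✓; ARP requests flooding ✗; CRC errors flat ✗; broadcast traffic up ✗; input drops flat ✓
(B) NAT table exhaustion — TTL-expired ICMP seen ✓; ARP requests flooding ✗; CRC errors flat ✓; broadcast traffic up ✓; input drops flat ✗
(C) asymmetric routing — accounts for every observation (broadcast traffic up through CRC errors flat → broadcast traffic up)
(D) duplex mismatch — fails on input drops flat (predicts input drops up, not input drops flat)
(C) alone accounts for all the evidence.

C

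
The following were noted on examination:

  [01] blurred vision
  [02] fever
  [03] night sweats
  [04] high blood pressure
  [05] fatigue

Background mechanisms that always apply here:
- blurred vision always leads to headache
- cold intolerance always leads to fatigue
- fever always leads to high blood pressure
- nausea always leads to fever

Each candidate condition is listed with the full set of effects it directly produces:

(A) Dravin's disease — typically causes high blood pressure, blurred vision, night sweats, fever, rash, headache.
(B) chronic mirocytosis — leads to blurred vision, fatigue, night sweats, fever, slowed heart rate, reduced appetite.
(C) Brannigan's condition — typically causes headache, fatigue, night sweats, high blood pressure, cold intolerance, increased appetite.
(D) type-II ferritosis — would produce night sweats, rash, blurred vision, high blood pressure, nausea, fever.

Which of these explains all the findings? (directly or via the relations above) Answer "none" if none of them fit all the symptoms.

Checking each candidate against the observations:
(A) Dravin's disease — blurred vision yes; fever yes; night sweats yes; high blood pressure yes; fatigue NO
(B) chronic mirocytosis — accounts for every observation (high blood pressure through fever → high blood pressure)
(C) Brannigan's condition — blurred vision NO; fever NO; night sweats yes; high blood pressure yes; fatigue yes
(D) type-II ferritosis — blurred vision yes; fever yes; night sweats yes; high blood pressure yes; fatigue NO
Only (B) is consistent with every observation.

B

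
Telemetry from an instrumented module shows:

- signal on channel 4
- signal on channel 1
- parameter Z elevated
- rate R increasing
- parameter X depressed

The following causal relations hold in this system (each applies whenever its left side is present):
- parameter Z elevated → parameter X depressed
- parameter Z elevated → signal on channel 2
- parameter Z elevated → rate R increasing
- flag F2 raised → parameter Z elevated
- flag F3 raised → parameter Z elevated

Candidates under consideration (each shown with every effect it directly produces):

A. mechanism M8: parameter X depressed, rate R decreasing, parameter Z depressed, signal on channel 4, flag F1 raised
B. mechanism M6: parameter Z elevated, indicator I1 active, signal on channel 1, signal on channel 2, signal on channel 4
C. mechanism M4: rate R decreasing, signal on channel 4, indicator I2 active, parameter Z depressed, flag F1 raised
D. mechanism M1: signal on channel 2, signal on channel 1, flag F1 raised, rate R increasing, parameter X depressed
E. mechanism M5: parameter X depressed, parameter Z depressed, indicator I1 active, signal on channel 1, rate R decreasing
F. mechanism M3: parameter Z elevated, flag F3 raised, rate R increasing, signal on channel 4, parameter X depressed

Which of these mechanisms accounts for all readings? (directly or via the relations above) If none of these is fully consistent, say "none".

For each candidate, compare predicted effects to what was observed:
(A) mechanism M8 — signal on channel 4 ✓; signal on channel 1 ✗; parameter Z elevated ✗; rate R increasing ✗; parameter X depressed ✓
(B) mechanism M6 — signal on channel 4 ✓; signal on channel 1 ✓; parameter Z elevated ✓; rate R increasing ✓ (through parameter Z elevated → rate R increasing); parameter X depressed ✓ (through parameter Z elevated → parameter X depressed)
(C) mechanism M4 — fails on signal on channel 1, parameter Z elevated, rate R increasing, parameter X depressed (predicts parameter Z depressed, not parameter Z elevated; predicts rate R decreasing, not rate R increasing)
(D) mechanism M1 — signal on channel 4 ✗; signal on channel 1 ✓; parameter Z elevated ✗; rate R increasing ✓; parameter X depressed ✓
(E) mechanism M5 — fails on signal on channel 4, parameter Z elevated, rate R increasing (predicts parameter Z depressed, not parameter Z elevated; predicts rate R decreasing, not rate R increasing)
(F) mechanism M3 — signal on channel 4 ✓; signal on channel 1 ✗; parameter Z elevated ✓; rate R increasing ✓; parameter X depressed ✓
Only (B) is consistent with every observation.

B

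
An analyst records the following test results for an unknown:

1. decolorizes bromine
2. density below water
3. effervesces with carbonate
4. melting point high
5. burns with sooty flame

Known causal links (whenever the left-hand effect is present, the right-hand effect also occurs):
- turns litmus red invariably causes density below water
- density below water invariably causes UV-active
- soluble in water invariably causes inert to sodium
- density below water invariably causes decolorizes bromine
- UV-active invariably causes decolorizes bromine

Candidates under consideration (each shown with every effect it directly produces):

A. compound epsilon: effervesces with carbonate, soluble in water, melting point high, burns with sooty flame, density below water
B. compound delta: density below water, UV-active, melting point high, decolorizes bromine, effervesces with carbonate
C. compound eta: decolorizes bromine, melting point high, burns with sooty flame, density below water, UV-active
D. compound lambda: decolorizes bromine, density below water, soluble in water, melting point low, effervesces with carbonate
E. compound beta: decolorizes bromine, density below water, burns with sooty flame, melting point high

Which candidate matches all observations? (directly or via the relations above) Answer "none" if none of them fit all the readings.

A

For each candidate, compare predicted effects to what was observed:
(A) compound epsilon — accounts for every observation (decolorizes bromine via density below water → decolorizes bromine)
(B) compound delta — decolorizes bromine match; density below water match; effervesces with carbonate match; melting point high match; burns with sooty flame miss
(C) compound eta — decolorizes bromine match; density below water match; effervesces with carbonate miss; melting point high match; burns with sooty flame match
(D) compound lambda — decolorizes bromine match; density below water match; effervesces with carbonate match; melting point high miss; burns with sooty flame miss
(E) compound beta — does not account for effervesces with carbonate
Only (A) is consistent with every observation.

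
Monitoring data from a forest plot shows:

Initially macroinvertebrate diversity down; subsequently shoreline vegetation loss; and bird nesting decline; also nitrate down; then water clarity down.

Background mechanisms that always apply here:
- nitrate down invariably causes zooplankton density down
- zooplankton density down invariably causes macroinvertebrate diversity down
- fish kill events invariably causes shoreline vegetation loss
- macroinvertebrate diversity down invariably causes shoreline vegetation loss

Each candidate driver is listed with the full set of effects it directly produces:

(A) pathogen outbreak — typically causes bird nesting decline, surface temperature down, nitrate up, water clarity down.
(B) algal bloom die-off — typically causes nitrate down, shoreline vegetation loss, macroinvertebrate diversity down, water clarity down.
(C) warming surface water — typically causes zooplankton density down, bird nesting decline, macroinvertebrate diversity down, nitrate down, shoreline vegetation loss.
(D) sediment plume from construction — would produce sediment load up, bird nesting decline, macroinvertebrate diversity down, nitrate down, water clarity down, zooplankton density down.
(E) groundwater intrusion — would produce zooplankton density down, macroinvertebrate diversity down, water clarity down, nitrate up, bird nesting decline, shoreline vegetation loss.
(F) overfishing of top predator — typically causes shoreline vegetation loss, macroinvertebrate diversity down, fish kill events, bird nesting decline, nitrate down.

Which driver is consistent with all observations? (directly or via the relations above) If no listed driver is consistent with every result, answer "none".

D

Checking each candidate against the observations:
(A) pathogen outbreak — fails on macroinvertebrate diversity down, shoreline vegetation loss, nitrate down (predicts nitrate up, not nitrate down)
(B) algal bloom die-off — does not account for bird nesting decline
(C) warming surface water — macroinvertebrate diversity down +; shoreline vegetation loss +; bird nesting decline +; nitrate down +; water clarity down -
(D) sediment plume from construction — accounts for every observation (shoreline vegetation loss through macroinvertebrate diversity down → shoreline vegetation loss)
(E) groundwater intrusion — fails on nitrate down (predicts nitrate up, not nitrate down)
(F) overfishing of top predator — does not account for water clarity down
(D) alone accounts for all the evidence.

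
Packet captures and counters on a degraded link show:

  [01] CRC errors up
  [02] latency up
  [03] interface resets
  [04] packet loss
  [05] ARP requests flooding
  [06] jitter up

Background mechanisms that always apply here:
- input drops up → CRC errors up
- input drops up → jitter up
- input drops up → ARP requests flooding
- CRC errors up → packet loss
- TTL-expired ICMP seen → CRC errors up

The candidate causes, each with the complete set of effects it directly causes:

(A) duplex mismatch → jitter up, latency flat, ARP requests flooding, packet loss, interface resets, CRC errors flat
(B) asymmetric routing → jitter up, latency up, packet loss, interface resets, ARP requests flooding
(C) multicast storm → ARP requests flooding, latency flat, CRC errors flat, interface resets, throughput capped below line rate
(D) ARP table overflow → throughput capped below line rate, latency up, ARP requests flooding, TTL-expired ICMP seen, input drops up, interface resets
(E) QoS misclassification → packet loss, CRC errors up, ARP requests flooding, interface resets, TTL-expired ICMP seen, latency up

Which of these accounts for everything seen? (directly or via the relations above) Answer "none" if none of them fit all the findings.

Testing each hypothesis:
(A) duplex mismatch — CRC errors up -; latency up -; interface resets +; packet loss +; ARP requests flooding +; jitter up +
(B) asymmetric routing — CRC errors up -; latency up +; interface resets +; packet loss +; ARP requests flooding +; jitter up +
(C) multicast storm — CRC errors up -; latency up -; interface resets +; packet loss -; ARP requests flooding +; jitter up -
(D) ARP table overflow — CRC errors up + (via input drops up → CRC errors up); latency up +; interface resets +; packet loss + (via input drops up → CRC errors up → packet loss); ARP requests flooding +; jitter up + (via input drops up → jitter up)
(E) QoS misclassification — CRC errors up +; latency up +; interface resets +; packet loss +; ARP requests flooding +; jitter up -
(D) alone accounts for all the evidence.

D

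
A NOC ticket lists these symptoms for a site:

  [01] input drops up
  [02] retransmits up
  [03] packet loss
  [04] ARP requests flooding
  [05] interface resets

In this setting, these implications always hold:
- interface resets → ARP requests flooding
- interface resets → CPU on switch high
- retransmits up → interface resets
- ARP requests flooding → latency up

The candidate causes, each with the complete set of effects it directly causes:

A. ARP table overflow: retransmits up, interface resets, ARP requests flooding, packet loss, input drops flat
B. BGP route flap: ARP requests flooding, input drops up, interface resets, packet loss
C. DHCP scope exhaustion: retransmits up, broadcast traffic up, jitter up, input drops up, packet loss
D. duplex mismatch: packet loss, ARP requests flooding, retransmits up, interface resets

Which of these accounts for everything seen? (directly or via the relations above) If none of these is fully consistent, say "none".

C

Per-candidate check:
(A) ARP table overflow — fails on input drops up (predicts input drops flat, not input drops up)
(B) BGP route flap — input drops up yes; retransmits up NO; packet loss yes; ARP requests flooding yes; interface resets yes
(C) DHCP scope exhaustion — input drops up yes; retransmits up yes; packet loss yes; ARP requests flooding yes (through retransmits up → interface resets → ARP requests flooding); interface resets yes (through retransmits up → interface resets)
(D) duplex mismatch — input drops up NO; retransmits up yes; packet loss yes; ARP requests flooding yes; interface resets yes
(C) alone accounts for all the evidence.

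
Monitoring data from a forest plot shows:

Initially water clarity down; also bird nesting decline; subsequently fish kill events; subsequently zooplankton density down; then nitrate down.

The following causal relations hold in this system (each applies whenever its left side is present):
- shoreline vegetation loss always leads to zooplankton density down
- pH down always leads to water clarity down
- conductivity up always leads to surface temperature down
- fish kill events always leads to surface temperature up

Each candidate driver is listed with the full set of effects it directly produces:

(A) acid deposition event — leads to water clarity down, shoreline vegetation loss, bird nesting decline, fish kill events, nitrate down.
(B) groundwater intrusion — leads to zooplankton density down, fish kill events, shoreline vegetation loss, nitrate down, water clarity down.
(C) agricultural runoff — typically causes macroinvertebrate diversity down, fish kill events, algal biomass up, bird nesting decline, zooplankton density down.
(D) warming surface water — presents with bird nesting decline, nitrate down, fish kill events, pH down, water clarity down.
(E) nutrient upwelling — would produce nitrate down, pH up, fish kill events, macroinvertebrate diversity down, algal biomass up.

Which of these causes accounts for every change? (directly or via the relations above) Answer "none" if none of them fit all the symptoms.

A

For each candidate, compare predicted effects to what was observed:
(A) acid deposition event — accounts for every observation (zooplankton density down via shoreline vegetation loss → zooplankton density down)
(B) groundwater intrusion — water clarity down yes; bird nesting decline NO; fish kill events yes; zooplankton density down yes; nitrate down yes
(C) agricultural runoff — water clarity down NO; bird nesting decline yes; fish kill events yes; zooplankton density down yes; nitrate down NO
(D) warming surface water — does not account for zooplankton density down
(E) nutrient upwelling — does not account for water clarity down, bird nesting decline, zooplankton density down
Only (A) is consistent with every observation.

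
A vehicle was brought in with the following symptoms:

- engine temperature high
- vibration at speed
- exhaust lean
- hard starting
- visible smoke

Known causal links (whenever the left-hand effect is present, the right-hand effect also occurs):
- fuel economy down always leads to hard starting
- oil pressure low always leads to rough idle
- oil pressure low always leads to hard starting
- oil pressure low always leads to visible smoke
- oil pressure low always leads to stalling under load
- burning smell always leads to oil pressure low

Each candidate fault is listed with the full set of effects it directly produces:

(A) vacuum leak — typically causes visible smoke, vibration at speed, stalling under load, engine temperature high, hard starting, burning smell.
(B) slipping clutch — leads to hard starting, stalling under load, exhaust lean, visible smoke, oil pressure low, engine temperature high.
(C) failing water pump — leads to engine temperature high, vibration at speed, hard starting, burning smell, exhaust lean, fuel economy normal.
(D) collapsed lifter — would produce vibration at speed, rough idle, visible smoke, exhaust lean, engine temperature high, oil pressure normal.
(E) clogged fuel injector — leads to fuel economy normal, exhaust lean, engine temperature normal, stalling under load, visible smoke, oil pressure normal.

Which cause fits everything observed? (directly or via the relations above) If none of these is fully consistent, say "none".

C

For each candidate, compare predicted effects to what was observed:
(A) vacuum leak — does not account for exhaust lean
(B) slipping clutch — does not account for vibration at speed
(C) failing water pump — engine temperature high ✓; vibration at speed ✓; exhaust lean ✓; hard starting ✓; visible smoke ✓ (by burning smell → oil pressure low → visible smoke)
(D) collapsed lifter — does not account for hard starting
(E) clogged fuel injector — engine temperature high ✗; vibration at speed ✗; exhaust lean ✓; hard starting ✗; visible smoke ✓
(C) alone accounts for all the evidence.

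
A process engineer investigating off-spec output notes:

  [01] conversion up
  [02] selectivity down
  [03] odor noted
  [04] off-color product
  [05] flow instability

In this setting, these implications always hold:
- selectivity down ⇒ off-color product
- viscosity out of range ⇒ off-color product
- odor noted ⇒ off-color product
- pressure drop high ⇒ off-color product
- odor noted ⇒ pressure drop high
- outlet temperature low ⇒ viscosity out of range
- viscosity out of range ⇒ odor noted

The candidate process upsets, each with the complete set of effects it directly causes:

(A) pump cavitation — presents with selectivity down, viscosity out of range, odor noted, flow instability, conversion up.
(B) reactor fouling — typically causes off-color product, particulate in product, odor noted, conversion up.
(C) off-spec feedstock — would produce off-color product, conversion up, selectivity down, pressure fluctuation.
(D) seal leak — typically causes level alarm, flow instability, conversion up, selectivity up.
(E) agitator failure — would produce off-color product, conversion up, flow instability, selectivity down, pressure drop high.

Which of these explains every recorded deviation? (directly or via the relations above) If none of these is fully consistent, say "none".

A

Checking each candidate against the observations:
(A) pump cavitation — conversion up match; selectivity down match; odor noted match; off-color product match (via odor noted → off-color product); flow instability match
(B) reactor fouling — does not account for selectivity down, flow instability
(C) off-spec feedstock — conversion up match; selectivity down match; odor noted miss; off-color product match; flow instability miss
(D) seal leak — conversion up match; selectivity down miss; odor noted miss; off-color product miss; flow instability match
(E) agitator failure — conversion up match; selectivity down match; odor noted miss; off-color product match; flow instability match
(A) alone accounts for all the evidence.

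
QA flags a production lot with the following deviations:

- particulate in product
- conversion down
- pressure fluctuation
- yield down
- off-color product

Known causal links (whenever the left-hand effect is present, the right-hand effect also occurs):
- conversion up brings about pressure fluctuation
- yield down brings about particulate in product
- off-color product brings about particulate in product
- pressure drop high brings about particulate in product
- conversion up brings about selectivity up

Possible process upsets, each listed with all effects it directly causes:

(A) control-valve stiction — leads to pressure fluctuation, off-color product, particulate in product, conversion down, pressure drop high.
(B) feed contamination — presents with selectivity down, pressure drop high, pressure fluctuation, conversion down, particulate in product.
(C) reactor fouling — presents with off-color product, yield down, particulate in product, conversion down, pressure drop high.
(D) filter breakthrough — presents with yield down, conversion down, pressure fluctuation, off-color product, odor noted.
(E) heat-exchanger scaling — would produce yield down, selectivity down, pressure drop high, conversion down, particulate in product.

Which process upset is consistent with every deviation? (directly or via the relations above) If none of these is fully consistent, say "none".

D

Testing each hypothesis:
(A) control-valve stiction — particulate in product match; conversion down match; pressure fluctuation match; yield down miss; off-color product match
(B) feed contamination — does not account for yield down, off-color product
(C) reactor fouling — particulate in product match; conversion down match; pressure fluctuation miss; yield down match; off-color product match
(D) filter breakthrough — particulate in product match (via yield down → particulate in product); conversion down match; pressure fluctuation match; yield down match; off-color product match
(E) heat-exchanger scaling — does not account for pressure fluctuation, off-color product
Only (D) is consistent with every observation.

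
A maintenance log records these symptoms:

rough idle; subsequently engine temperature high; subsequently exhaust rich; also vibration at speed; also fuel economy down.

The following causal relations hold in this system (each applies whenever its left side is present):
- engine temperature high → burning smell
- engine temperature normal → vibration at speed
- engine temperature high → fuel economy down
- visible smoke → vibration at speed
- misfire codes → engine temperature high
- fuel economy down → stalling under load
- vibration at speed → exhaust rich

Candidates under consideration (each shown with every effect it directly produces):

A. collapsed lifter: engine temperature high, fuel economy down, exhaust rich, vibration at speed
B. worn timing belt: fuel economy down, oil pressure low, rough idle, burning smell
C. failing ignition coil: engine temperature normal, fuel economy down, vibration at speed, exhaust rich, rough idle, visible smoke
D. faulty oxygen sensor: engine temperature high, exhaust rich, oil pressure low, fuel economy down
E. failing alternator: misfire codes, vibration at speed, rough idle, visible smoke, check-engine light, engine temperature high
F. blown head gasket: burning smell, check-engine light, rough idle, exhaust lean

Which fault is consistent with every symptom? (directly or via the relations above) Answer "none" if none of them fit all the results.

For each candidate, compare predicted effects to what was observed:
(A) collapsed lifter — rough idle ✗; engine temperature high ✓; exhaust rich ✓; vibration at speed ✓; fuel economy down ✓
(B) worn timing belt — does not account for engine temperature high, exhaust rich, vibration at speed
(C) failing ignition coil — rough idle ✓; engine temperature high ✗; exhaust rich ✓; vibration at speed ✓; fuel economy down ✓
(D) faulty oxygen sensor — rough idle ✗; engine temperature high ✓; exhaust rich ✓; vibration at speed ✗; fuel economy down ✓
(E) failing alternator — accounts for every observation (exhaust rich by vibration at speed → exhaust rich)
(F) blown head gasket — rough idle ✓; engine temperature high ✗; exhaust rich ✗; vibration at speed ✗; fuel economy down ✗
Only (E) is consistent with every observation.

E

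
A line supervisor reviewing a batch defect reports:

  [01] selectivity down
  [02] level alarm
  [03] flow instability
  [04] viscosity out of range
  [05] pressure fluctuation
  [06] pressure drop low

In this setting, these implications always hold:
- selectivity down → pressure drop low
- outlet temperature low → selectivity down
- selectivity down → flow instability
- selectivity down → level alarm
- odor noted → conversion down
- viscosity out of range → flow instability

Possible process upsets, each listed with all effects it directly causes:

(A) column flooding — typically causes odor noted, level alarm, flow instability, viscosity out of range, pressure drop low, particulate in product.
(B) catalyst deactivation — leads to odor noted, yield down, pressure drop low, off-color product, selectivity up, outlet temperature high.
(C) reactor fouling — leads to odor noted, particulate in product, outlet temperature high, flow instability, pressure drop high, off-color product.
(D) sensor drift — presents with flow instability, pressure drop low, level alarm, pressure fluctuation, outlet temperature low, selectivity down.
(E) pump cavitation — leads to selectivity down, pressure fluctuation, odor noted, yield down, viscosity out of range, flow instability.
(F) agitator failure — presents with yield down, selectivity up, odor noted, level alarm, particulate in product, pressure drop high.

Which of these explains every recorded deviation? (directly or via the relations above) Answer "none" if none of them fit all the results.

E

Per-candidate check:
(A) column flooding — does not account for selectivity down, pressure fluctuation
(B) catalyst deactivation — fails on selectivity down, level alarm, flow instability, viscosity out of range, pressure fluctuation (predicts selectivity up, not selectivity down)
(C) reactor fouling — fails on selectivity down, level alarm, viscosity out of range, pressure fluctuation, pressure drop low (predicts pressure drop high, not pressure drop low)
(D) sensor drift — does not account for viscosity out of range
(E) pump cavitation — accounts for every observation (level alarm through selectivity down → level alarm)
(F) agitator failure — selectivity down -; level alarm +; flow instability -; viscosity out of range -; pressure fluctuation -; pressure drop low -
Only (E) is consistent with every observation.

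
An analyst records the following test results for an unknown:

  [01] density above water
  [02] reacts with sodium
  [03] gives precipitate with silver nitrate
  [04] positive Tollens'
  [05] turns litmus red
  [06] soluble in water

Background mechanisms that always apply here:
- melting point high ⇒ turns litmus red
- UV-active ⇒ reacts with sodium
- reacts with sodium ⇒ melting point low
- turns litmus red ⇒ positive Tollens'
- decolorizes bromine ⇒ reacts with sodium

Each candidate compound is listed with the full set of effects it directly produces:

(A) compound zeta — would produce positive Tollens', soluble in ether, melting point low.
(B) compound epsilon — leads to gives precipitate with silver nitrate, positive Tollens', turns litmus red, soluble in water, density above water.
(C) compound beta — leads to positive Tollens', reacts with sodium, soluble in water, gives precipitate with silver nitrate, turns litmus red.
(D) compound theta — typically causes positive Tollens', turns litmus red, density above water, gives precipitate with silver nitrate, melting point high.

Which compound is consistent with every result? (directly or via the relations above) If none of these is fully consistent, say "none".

none

For each candidate, compare predicted effects to what was observed:
(A) compound zeta — density above water -; reacts with sodium -; gives precipitate with silver nitrate -; positive Tollens' +; turns litmus red -; soluble in water -
(B) compound epsilon — density above water +; reacts with sodium -; gives precipitate with silver nitrate +; positive Tollens' +; turns litmus red +; soluble in water +
(C) compound beta — density above water -; reacts with sodium +; gives precipitate with silver nitrate +; positive Tollens' +; turns litmus red +; soluble in water +
(D) compound theta — does not account for reacts with sodium, soluble in water
None of the listed candidates fits everything.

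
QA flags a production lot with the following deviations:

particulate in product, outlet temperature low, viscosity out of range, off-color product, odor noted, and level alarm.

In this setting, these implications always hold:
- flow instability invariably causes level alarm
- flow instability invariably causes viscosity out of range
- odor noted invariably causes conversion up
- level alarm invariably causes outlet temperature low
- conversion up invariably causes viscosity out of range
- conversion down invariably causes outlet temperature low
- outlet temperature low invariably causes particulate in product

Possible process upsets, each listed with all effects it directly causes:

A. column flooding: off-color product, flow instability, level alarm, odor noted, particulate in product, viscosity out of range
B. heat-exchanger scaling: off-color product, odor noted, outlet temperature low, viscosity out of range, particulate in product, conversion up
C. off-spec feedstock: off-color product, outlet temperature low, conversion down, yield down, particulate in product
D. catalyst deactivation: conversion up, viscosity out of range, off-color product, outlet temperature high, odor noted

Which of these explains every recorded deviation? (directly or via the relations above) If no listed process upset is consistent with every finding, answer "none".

A

Checking each candidate against the observations:
(A) column flooding — accounts for every observation (outlet temperature low through level alarm → outlet temperature low)
(B) heat-exchanger scaling — does not account for level alarm
(C) off-spec feedstock — particulate in product match; outlet temperature low match; viscosity out of range miss; off-color product match; odor noted miss; level alarm miss
(D) catalyst deactivation — particulate in product miss; outlet temperature low miss; viscosity out of range match; off-color product match; odor noted match; level alarm miss
(A) is the only candidate with no mismatches.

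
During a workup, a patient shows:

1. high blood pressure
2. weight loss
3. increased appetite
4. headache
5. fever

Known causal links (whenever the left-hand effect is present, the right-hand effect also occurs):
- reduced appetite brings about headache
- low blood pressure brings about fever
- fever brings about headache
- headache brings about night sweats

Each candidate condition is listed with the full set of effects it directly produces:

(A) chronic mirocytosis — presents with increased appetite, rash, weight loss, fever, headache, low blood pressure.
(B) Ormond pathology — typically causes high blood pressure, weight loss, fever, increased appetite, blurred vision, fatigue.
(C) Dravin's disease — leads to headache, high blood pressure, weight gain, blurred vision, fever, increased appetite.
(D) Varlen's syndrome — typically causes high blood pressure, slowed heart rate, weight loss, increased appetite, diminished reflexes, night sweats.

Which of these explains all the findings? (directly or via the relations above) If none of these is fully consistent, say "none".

B

Per-candidate check:
(A) chronic mirocytosis — fails on high blood pressure (predicts low blood pressure, not high blood pressure)
(B) Ormond pathology — accounts for every observation (headache via fever → headache)
(C) Dravin's disease — high blood pressure match; weight loss miss; increased appetite match; headache match; fever match
(D) Varlen's syndrome — does not account for headache, fever
(B) alone accounts for all the evidence.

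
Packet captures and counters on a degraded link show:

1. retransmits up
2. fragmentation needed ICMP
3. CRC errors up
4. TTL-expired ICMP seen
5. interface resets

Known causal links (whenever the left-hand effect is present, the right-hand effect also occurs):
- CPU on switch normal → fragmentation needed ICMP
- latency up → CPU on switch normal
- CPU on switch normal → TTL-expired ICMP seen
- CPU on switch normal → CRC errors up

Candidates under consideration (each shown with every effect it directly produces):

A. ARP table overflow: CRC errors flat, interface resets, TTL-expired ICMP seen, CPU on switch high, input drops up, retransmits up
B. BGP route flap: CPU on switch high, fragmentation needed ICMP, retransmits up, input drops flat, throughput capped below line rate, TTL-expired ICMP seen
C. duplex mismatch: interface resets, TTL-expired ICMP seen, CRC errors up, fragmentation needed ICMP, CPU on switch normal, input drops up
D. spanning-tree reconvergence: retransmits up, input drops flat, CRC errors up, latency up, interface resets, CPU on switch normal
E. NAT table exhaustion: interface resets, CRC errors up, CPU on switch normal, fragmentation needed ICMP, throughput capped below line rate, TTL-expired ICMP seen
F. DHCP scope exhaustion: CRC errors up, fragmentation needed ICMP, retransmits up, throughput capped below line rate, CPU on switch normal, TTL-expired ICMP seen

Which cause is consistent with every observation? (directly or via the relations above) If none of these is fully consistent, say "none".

For each candidate, compare predicted effects to what was observed:
(A) ARP table overflow — retransmits up match; fragmentation needed ICMP miss; CRC errors up miss; TTL-expired ICMP seen match; interface resets match
(B) BGP route flap — does not account for CRC errors up, interface resets
(C) duplex mismatch — retransmits up miss; fragmentation needed ICMP match; CRC errors up match; TTL-expired ICMP seen match; interface resets match
(D) spanning-tree reconvergence — accounts for every observation (fragmentation needed ICMP through CPU on switch normal → fragmentation needed ICMP)
(E) NAT table exhaustion — retransmits up miss; fragmentation needed ICMP match; CRC errors up match; TTL-expired ICMP seen match; interface resets match
(F) DHCP scope exhaustion — retransmits up match; fragmentation needed ICMP match; CRC errors up match; TTL-expired ICMP seen match; interface resets miss
(D) is the only candidate with no mismatches.

D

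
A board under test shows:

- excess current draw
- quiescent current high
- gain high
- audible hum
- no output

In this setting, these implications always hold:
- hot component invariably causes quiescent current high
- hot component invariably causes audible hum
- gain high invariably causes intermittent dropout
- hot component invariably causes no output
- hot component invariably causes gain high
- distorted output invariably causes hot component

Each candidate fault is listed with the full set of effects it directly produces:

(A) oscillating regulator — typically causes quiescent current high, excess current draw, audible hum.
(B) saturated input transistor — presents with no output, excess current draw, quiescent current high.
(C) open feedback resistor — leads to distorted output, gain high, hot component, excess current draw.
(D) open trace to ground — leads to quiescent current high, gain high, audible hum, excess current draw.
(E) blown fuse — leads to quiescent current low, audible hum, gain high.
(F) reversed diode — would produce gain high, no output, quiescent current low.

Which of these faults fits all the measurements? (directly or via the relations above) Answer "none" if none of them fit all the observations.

C

Checking each candidate against the observations:
(A) oscillating regulator — excess current draw yes; quiescent current high yes; gain high NO; audible hum yes; no output NO
(B) saturated input transistor — does not account for gain high, audible hum
(C) open feedback resistor — excess current draw yes; quiescent current high yes (by hot component → quiescent current high); gain high yes; audible hum yes (by hot component → audible hum); no output yes (by hot component → no output)
(D) open trace to ground — excess current draw yes; quiescent current high yes; gain high yes; audible hum yes; no output NO
(E) blown fuse — fails on excess current draw, quiescent current high, no output (predicts quiescent current low, not quiescent current high)
(F) reversed diode — excess current draw NO; quiescent current high NO; gain high yes; audible hum NO; no output yes
(C) alone accounts for all the evidence.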